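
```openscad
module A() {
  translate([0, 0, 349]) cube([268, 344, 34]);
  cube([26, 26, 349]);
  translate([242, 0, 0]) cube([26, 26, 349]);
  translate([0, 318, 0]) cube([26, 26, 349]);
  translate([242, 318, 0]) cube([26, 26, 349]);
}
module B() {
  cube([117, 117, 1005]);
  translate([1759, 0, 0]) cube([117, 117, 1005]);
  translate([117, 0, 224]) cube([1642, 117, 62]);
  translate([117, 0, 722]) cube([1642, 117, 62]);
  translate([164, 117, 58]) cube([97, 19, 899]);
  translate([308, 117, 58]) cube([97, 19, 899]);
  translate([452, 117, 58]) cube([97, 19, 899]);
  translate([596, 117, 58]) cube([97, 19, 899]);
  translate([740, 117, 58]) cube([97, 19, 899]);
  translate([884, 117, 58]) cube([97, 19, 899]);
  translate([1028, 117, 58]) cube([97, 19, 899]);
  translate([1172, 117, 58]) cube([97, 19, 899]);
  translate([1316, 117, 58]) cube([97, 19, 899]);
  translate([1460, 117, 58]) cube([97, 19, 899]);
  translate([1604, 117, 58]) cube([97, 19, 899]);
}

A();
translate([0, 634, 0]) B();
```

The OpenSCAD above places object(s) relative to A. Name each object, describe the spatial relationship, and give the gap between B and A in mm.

A is a stool. B is a fence section. The fence section is on the floor beside the stool on its +y side. The gap between the fence section and the stool is 290 mm.

The fence section's nearest face is 290 mm from the stool's +y face.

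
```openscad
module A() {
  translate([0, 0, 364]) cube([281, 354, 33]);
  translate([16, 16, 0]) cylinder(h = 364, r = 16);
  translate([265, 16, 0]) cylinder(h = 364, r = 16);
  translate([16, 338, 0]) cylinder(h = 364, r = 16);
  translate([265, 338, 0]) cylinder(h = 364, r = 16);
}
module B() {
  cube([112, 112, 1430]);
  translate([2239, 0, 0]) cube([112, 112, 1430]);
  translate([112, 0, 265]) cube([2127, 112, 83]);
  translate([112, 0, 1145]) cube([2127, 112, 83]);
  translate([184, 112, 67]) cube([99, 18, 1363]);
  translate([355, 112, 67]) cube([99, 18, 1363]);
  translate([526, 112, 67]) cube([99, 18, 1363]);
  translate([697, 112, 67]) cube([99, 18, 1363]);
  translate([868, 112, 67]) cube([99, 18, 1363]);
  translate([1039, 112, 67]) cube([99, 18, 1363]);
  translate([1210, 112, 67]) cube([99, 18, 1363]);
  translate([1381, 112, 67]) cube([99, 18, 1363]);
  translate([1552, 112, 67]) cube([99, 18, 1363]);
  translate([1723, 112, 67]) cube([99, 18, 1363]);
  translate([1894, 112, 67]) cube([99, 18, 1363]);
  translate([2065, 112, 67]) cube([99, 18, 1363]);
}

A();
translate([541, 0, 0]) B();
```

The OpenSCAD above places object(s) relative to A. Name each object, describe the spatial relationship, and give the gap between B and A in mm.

The fence section's nearest face is 260 mm from the stool's +x face.

A is a stool. B is a fence section. The fence section is on the floor beside the stool on its +x side. The gap between the fence section and the stool is 260 mm.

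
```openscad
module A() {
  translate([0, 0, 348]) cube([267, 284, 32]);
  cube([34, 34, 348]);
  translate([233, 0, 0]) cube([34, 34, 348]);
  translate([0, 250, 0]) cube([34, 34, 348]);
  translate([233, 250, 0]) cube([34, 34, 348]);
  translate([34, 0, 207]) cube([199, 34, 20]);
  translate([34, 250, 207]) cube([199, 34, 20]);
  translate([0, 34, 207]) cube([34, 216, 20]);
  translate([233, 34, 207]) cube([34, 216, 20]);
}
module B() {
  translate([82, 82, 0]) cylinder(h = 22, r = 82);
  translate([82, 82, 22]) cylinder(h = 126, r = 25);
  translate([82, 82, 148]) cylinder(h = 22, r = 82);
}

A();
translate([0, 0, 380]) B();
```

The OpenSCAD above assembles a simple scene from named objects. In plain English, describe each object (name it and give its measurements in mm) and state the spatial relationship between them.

A is a four-legged stool. The seat is a 267×284×32 mm slab whose top surface is at z = 380 mm; four square legs, each 34×34 mm in cross-section, run from the floor (z = 0) to the underside of the seat, each flush with a corner of the seat. Four stretchers, 34 mm wide and 20 mm tall, connect adjacent legs with their undersides at z = 207 mm, each running between the inner faces of the legs it joins and aligned with the legs' outer faces on the other axis.

B is a spool: two coaxial disc flanges of radius 82 mm and thickness 22 mm, joined by a core cylinder of radius 25 mm and height 126 mm. The lower flange rests on z = 0 and the three cylinders share a vertical axis.

The spool is on top of the stool.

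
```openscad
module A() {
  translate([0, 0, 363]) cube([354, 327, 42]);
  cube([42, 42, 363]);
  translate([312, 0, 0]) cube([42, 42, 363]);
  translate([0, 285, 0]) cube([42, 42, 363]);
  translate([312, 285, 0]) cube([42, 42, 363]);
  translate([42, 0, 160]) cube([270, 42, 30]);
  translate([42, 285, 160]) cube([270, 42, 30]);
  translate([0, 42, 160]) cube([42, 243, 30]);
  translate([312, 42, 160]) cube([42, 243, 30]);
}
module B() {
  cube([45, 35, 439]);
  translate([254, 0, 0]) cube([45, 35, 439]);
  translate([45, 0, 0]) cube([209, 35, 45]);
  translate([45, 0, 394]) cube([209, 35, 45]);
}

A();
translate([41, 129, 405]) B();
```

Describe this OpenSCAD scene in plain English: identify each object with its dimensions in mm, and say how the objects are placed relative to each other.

A is a four-legged stool. The seat is a 354×327×42 mm slab whose top surface is at z = 405 mm; four square legs, each 42×42 mm in cross-section, run from the floor (z = 0) to the underside of the seat, each flush with a corner of the seat. Four stretchers, 42 mm wide and 30 mm tall, connect adjacent legs with their undersides at z = 160 mm, each running between the inner faces of the legs it joins and aligned with the legs' outer faces on the other axis.

B is a rectangular picture frame lying in the x–z plane (depth along y). The opening is 209 mm wide (x) by 349 mm tall (z), surrounded by a border 45 mm wide on all four sides. The frame is 35 mm deep and is made of two full-height vertical stiles with two horizontal rails fitted between them.

The picture frame is on top of the stool.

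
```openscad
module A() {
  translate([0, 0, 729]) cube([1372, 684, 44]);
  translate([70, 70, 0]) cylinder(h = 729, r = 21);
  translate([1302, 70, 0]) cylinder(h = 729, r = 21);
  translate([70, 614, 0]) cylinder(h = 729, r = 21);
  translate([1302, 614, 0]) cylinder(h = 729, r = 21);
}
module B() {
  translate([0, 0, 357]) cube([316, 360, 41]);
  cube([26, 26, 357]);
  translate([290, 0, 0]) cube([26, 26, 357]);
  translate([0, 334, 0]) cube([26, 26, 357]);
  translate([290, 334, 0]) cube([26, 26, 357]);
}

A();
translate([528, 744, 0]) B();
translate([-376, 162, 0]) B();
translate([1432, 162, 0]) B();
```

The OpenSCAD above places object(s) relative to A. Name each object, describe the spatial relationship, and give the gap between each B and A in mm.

Each stool's nearest face is 60 mm from the table's bounding box.

A is a table. B is a stool. Three stools sit around the table at the +y, −x, +x sides. The gap between each stool and the table is 60 mm.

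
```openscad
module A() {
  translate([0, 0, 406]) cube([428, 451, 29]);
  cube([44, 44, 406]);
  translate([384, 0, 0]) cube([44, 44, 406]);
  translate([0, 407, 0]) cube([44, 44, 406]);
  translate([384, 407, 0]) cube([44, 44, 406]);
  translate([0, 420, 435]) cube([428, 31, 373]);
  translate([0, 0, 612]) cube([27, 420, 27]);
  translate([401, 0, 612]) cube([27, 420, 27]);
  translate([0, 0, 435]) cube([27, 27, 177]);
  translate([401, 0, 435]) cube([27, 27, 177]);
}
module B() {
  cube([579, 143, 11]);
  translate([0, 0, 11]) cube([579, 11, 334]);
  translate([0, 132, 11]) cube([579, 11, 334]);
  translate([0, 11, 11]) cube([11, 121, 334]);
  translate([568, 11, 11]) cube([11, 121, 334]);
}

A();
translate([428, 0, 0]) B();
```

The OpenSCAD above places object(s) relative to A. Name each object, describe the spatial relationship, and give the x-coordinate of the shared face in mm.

The chair's +x face and the open box's −x face are both at x = 428 mm.

A is a chair. B is an open box. The open box is against the chair's +x side, with their −y faces flush. The x-coordinate of the shared face is 428 mm.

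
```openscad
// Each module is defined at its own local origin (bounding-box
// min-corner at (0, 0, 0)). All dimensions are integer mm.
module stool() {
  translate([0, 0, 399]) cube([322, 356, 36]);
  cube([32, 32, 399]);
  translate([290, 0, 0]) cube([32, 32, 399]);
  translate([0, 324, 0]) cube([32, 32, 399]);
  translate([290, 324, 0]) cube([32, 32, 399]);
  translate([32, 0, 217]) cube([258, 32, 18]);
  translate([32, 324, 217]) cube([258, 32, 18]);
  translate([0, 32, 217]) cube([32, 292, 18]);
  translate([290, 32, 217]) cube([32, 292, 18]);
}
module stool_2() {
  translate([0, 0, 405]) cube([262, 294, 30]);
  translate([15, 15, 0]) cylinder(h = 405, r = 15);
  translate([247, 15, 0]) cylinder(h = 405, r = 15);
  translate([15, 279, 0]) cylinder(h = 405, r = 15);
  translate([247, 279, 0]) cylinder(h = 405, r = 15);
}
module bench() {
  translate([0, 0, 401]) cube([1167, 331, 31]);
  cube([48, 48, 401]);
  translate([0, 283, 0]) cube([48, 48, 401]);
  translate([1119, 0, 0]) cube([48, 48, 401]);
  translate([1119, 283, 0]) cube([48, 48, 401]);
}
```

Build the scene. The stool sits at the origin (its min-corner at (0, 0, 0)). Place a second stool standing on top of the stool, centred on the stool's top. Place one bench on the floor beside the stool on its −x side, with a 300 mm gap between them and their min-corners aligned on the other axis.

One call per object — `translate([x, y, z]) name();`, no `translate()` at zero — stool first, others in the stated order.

stool();
translate([30, 31, 435]) stool_2();
translate([-1467, 0, 0]) bench();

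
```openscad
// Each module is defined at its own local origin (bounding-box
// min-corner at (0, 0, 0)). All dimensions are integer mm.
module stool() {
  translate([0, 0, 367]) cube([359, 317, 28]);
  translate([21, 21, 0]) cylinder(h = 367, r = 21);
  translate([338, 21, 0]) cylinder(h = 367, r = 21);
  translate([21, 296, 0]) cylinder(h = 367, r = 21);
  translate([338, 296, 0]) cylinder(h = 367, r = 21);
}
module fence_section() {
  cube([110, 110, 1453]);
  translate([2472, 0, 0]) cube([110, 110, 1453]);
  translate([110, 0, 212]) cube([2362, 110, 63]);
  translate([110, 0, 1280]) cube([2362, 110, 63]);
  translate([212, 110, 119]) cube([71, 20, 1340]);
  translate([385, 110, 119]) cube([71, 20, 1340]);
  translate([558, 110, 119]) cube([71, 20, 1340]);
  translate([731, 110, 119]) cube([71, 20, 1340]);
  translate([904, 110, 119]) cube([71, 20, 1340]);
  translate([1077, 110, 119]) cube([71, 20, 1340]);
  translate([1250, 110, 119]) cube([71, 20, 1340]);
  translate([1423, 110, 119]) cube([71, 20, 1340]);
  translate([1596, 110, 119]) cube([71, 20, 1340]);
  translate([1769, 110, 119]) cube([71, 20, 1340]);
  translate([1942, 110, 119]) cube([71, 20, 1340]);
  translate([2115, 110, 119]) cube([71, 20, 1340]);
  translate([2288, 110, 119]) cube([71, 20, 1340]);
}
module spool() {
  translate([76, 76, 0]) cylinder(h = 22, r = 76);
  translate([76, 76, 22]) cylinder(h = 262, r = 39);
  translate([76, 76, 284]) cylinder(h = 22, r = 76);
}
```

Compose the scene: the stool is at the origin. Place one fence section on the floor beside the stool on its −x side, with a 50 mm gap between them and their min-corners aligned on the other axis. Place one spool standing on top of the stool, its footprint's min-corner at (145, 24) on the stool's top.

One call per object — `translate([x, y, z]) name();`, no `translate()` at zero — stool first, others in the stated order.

stool();
translate([-2632, 0, 0]) fence_section();
translate([145, 24, 395]) spool();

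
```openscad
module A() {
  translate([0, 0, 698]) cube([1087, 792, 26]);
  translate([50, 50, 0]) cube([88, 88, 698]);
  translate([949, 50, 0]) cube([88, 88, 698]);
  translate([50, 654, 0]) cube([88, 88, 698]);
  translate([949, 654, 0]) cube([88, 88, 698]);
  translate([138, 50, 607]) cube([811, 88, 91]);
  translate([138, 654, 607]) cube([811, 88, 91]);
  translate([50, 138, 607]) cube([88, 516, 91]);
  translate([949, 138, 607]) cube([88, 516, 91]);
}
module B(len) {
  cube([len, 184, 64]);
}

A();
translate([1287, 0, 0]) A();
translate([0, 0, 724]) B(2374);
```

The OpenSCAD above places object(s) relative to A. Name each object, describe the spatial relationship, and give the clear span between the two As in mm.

Second table starts at x = 1287; first ends at x = 1087; clear span = 1287 − 1087 = 200 mm.

A is a table. B is a beam. A beam spans the tops of two tables. The clear span between the two tables is 200 mm.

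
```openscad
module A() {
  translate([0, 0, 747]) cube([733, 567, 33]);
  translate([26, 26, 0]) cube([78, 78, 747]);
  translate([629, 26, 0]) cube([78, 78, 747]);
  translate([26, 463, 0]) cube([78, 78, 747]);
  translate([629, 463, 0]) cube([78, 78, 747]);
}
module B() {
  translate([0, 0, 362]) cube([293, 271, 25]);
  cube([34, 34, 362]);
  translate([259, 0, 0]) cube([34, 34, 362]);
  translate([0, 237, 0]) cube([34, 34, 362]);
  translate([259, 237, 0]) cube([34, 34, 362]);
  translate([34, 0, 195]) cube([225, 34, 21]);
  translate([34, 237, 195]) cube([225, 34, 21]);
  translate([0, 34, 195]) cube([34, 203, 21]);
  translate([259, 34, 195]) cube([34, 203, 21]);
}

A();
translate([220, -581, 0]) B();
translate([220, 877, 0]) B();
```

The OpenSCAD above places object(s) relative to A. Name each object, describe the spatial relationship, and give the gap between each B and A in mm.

Each stool's nearest face is 310 mm from the table's bounding box.

A is a table. B is a stool. Two stools sit around the table at the −y, +y sides. The gap between each stool and the table is 310 mm.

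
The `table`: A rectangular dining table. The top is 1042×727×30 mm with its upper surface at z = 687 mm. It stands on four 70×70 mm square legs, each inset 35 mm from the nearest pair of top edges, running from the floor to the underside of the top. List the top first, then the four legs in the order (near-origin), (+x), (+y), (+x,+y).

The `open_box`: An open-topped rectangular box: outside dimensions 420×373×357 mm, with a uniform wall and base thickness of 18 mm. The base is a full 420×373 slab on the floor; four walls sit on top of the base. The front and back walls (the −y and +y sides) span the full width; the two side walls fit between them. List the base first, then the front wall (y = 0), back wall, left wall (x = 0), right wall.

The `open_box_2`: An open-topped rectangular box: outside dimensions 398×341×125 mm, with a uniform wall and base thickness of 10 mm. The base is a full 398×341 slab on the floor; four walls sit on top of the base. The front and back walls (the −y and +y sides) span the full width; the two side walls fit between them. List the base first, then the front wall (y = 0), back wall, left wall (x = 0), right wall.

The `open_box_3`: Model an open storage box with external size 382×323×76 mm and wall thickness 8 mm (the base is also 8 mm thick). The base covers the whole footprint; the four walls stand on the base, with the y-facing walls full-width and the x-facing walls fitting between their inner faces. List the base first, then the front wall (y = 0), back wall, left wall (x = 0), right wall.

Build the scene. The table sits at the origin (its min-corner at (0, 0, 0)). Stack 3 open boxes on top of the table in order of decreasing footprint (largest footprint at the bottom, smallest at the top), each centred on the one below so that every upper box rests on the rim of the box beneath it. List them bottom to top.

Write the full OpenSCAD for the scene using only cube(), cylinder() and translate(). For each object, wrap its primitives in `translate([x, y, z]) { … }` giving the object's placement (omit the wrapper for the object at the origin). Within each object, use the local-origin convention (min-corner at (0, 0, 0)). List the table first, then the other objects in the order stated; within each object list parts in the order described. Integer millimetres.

translate([0, 0, 657]) cube([1042, 727, 30]);
translate([35, 35, 0]) cube([70, 70, 657]);
translate([937, 35, 0]) cube([70, 70, 657]);
translate([35, 622, 0]) cube([70, 70, 657]);
translate([937, 622, 0]) cube([70, 70, 657]);
translate([311, 177, 687]) {
  cube([420, 373, 18]);
  translate([0, 0, 18]) cube([420, 18, 339]);
  translate([0, 355, 18]) cube([420, 18, 339]);
  translate([0, 18, 18]) cube([18, 337, 339]);
  translate([402, 18, 18]) cube([18, 337, 339]);
}
translate([322, 193, 1044]) {
  cube([398, 341, 10]);
  translate([0, 0, 10]) cube([398, 10, 115]);
  translate([0, 331, 10]) cube([398, 10, 115]);
  translate([0, 10, 10]) cube([10, 321, 115]);
  translate([388, 10, 10]) cube([10, 321, 115]);
}
translate([330, 202, 1169]) {
  cube([382, 323, 8]);
  translate([0, 0, 8]) cube([382, 8, 68]);
  translate([0, 315, 8]) cube([382, 8, 68]);
  translate([0, 8, 8]) cube([8, 307, 68]);
  translate([374, 8, 8]) cube([8, 307, 68]);
}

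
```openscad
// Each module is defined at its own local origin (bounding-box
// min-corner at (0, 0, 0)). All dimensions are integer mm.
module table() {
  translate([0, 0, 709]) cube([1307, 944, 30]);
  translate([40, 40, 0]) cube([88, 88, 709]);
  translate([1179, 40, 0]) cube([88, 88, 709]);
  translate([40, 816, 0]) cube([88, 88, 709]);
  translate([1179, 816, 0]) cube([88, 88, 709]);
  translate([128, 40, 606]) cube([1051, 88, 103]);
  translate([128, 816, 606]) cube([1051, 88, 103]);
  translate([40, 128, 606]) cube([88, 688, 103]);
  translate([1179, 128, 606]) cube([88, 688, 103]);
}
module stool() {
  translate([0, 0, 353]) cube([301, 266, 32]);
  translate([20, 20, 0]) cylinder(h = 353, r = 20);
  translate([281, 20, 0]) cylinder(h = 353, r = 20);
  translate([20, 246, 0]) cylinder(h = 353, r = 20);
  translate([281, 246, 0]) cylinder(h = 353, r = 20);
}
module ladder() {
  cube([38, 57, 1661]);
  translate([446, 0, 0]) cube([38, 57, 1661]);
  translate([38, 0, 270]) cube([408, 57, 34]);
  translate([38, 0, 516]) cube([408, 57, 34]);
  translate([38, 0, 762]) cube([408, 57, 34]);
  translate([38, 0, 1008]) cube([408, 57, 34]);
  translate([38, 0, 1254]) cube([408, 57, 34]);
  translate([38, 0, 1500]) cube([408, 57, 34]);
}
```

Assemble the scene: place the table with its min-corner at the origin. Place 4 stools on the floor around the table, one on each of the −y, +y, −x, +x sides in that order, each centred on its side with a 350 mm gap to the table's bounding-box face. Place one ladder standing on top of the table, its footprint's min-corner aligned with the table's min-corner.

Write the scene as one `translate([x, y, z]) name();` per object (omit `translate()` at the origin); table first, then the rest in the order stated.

table();
translate([503, -616, 0]) stool();
translate([503, 1294, 0]) stool();
translate([-651, 339, 0]) stool();
translate([1657, 339, 0]) stool();
translate([0, 0, 739]) ladder();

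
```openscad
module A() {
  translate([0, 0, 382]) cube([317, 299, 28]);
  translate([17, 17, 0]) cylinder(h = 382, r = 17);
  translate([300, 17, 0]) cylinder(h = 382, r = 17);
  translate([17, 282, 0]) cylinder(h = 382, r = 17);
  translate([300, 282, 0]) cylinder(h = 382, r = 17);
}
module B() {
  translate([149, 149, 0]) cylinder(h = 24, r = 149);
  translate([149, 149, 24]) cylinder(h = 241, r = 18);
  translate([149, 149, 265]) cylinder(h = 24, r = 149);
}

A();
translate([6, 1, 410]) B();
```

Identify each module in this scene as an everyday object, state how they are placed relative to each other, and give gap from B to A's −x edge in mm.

The spool's min-x is at 6; the stool's min-x is 0; gap = 6 mm.

A is a stool. B is a spool. The spool is on top of the stool. The gap from the spool to the stool's −x edge is 6 mm.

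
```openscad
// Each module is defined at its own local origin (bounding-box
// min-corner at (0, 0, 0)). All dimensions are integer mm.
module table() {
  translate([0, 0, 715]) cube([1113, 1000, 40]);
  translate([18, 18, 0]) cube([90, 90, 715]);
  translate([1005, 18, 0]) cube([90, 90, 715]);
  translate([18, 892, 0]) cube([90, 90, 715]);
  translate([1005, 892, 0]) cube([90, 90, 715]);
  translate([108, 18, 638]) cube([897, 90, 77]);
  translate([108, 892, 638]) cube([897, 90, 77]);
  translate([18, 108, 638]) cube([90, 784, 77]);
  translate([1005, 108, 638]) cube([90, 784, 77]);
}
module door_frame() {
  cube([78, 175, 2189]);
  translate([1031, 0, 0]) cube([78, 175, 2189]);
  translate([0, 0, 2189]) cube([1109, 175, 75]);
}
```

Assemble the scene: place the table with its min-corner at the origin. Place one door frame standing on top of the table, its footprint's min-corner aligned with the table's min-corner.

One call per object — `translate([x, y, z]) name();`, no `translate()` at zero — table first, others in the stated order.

table();
translate([0, 0, 755]) door_frame();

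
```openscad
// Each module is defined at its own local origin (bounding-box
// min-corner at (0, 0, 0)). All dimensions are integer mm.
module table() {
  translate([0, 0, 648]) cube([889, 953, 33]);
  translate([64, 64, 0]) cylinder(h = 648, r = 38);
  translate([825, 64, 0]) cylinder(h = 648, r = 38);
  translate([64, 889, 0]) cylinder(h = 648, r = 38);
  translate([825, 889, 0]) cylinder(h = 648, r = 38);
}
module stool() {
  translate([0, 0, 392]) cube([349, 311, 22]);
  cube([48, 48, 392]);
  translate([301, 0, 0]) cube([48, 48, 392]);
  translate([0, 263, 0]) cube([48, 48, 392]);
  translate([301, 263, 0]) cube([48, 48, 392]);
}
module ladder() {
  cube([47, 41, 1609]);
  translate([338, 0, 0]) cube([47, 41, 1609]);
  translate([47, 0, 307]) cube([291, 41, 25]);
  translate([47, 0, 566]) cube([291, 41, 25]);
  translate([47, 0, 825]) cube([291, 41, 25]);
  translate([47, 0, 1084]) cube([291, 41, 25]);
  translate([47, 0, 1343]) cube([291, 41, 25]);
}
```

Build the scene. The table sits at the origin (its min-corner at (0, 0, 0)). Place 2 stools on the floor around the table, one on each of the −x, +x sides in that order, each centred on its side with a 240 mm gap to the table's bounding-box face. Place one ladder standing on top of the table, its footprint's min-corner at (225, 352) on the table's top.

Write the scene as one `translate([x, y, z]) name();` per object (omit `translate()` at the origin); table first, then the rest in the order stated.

table();
translate([-589, 321, 0]) stool();
translate([1129, 321, 0]) stool();
translate([225, 352, 681]) ladder();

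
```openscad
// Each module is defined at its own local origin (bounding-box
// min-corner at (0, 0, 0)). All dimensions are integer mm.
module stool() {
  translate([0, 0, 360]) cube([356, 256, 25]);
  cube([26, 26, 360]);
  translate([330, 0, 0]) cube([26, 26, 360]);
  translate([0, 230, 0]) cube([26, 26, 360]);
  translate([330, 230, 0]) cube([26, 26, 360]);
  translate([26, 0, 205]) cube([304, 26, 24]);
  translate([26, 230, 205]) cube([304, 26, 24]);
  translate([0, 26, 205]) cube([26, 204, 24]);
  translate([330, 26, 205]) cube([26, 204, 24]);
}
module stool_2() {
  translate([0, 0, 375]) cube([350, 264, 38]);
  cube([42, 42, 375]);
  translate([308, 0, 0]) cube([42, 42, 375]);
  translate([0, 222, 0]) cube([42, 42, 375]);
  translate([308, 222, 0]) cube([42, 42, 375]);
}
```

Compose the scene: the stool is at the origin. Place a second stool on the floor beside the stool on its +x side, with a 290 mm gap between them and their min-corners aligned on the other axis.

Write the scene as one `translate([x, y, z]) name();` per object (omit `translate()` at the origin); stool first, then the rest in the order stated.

stool();
translate([646, 0, 0]) stool_2();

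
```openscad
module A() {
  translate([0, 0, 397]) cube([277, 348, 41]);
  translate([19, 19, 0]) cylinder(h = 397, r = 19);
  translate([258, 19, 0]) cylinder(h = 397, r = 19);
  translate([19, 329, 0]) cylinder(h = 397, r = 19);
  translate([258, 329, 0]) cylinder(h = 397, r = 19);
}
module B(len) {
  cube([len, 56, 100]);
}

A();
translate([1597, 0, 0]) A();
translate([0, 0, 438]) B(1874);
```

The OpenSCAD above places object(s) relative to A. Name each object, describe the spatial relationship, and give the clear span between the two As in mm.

Second stool starts at x = 1597; first ends at x = 277; clear span = 1597 − 277 = 1320 mm.

A is a stool. B is a beam. A beam spans the tops of two stools. The clear span between the two stools is 1320 mm.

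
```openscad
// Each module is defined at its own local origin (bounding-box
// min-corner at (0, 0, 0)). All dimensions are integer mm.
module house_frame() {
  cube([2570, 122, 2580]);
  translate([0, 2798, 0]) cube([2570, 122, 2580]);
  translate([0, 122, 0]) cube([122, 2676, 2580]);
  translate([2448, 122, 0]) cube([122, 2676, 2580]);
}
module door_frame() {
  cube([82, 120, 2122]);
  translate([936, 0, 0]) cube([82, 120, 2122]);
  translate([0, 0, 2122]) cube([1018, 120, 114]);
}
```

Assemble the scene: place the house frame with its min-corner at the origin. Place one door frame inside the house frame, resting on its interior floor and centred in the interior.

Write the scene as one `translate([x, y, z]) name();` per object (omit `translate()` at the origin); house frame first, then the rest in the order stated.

house_frame();
translate([776, 1400, 0]) door_frame();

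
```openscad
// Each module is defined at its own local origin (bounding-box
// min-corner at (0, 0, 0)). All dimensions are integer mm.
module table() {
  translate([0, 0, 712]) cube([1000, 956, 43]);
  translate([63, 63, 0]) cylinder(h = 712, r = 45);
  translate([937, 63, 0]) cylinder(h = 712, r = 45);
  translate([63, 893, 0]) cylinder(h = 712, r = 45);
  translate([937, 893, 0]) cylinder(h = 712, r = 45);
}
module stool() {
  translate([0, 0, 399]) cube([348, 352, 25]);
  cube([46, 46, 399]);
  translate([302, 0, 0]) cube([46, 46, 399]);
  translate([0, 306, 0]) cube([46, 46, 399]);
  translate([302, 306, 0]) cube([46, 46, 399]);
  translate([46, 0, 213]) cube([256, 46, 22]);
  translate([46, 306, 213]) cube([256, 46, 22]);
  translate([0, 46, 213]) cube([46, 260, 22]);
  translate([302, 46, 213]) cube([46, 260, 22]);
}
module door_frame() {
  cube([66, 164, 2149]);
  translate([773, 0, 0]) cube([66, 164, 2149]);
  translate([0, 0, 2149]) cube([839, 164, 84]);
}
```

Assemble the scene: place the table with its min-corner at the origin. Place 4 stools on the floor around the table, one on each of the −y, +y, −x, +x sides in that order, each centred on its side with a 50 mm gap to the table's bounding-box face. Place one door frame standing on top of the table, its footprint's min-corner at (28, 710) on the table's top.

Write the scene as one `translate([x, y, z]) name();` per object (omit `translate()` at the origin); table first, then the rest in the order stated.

table();
translate([326, -402, 0]) stool();
translate([326, 1006, 0]) stool();
translate([-398, 302, 0]) stool();
translate([1050, 302, 0]) stool();
translate([28, 710, 755]) door_frame();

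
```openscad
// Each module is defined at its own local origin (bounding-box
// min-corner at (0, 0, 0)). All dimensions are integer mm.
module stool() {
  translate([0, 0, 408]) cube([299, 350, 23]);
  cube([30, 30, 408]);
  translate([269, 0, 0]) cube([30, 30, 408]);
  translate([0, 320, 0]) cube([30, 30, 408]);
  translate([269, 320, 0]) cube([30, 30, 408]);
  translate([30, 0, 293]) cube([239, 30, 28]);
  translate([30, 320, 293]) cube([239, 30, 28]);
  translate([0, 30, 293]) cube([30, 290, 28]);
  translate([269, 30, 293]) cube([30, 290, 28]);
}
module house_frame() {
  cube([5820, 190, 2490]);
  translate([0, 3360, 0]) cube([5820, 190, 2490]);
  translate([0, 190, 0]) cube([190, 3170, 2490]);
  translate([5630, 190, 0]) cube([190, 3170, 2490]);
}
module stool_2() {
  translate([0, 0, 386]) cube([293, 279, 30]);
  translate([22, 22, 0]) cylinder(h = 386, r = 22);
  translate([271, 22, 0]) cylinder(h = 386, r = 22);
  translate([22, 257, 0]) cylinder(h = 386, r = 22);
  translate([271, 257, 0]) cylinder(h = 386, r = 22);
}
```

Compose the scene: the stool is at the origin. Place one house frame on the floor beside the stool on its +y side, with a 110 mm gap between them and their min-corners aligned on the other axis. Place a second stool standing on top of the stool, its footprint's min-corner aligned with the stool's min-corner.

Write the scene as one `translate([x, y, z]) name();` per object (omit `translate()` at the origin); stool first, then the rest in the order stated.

stool();
translate([0, 460, 0]) house_frame();
translate([0, 0, 431]) stool_2();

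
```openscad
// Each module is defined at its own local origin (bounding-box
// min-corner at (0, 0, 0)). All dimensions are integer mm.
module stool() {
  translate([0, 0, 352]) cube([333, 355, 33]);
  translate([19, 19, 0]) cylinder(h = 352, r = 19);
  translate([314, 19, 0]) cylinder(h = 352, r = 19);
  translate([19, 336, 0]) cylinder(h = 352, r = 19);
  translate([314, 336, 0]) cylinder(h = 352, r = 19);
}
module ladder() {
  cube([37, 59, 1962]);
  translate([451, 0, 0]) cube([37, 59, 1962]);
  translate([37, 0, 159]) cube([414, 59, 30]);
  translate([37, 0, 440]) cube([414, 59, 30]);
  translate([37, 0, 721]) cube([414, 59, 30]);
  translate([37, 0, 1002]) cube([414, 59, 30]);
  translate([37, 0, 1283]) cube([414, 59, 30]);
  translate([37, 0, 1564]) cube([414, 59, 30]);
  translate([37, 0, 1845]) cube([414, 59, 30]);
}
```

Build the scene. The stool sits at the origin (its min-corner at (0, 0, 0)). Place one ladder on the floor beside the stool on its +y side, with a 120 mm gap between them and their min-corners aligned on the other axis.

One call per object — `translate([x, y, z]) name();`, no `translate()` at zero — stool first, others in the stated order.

stool();
translate([0, 475, 0]) ladder();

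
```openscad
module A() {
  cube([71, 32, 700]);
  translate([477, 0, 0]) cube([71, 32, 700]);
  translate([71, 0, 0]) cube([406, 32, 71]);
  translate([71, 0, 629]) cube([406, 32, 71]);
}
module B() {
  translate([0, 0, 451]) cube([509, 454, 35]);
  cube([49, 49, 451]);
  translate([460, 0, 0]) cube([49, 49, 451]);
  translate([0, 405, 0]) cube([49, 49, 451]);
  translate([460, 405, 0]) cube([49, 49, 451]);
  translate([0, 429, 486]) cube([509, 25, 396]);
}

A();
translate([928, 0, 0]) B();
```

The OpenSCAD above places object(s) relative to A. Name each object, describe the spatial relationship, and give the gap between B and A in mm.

A is a picture frame. B is a chair. The chair is on the floor beside the picture frame on its +x side. The gap between the chair and the picture frame is 380 mm.

The chair's nearest face is 380 mm from the picture frame's +x face.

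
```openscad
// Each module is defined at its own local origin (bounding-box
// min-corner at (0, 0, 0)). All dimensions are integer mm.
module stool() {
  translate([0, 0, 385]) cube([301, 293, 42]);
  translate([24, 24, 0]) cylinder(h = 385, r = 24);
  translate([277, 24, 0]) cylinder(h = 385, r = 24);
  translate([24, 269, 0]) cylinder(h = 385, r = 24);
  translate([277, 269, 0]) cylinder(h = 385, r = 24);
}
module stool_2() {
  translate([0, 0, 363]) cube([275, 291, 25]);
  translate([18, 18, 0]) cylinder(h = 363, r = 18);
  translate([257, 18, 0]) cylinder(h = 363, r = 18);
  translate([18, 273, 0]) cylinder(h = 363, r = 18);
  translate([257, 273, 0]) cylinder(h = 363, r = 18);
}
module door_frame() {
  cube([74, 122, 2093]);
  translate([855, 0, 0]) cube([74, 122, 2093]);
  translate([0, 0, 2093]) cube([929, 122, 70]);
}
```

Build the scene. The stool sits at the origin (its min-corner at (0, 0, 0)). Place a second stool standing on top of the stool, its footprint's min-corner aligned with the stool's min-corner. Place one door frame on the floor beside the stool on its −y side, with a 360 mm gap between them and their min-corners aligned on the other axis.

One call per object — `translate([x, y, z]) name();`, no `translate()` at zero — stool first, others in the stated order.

stool();
translate([0, 0, 427]) stool_2();
translate([0, -482, 0]) door_frame();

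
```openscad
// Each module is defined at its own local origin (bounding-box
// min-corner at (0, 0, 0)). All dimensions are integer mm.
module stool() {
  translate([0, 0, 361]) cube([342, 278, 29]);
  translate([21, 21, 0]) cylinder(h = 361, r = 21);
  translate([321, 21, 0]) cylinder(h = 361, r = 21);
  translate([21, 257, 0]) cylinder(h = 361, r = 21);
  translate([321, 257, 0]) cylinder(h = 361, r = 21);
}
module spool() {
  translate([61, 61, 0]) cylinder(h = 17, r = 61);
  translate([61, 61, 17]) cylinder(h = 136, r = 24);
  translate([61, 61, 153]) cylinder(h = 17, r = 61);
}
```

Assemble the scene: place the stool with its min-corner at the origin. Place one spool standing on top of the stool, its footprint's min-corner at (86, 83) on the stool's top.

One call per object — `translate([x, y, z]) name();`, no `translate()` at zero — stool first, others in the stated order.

stool();
translate([86, 83, 390]) spool();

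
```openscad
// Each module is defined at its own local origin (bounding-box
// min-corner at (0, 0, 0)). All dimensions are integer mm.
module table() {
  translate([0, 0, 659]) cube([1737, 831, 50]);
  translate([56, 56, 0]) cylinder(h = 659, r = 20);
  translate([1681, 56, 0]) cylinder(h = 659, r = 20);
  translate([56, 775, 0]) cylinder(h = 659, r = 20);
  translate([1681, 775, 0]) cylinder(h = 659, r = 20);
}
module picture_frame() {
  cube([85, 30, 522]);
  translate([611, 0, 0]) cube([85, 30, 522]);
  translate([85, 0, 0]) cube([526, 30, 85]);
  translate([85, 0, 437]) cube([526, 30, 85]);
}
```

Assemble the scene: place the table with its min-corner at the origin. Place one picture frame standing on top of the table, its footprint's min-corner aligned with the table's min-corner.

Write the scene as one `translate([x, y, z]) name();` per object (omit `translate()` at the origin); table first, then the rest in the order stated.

table();
translate([0, 0, 709]) picture_frame();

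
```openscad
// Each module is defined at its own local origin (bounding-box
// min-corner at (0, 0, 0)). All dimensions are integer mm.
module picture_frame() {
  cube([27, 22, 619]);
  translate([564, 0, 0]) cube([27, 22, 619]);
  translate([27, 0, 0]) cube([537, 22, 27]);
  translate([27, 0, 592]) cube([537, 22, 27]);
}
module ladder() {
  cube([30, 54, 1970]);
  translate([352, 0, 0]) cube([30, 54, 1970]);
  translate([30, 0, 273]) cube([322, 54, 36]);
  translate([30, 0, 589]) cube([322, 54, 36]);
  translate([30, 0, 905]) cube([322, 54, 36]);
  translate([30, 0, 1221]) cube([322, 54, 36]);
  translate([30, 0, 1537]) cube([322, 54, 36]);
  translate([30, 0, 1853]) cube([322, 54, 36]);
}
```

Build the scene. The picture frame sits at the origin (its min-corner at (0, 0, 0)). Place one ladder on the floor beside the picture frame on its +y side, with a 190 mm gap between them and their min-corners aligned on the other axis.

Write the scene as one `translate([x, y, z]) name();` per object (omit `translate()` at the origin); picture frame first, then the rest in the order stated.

picture_frame();
translate([0, 212, 0]) ladder();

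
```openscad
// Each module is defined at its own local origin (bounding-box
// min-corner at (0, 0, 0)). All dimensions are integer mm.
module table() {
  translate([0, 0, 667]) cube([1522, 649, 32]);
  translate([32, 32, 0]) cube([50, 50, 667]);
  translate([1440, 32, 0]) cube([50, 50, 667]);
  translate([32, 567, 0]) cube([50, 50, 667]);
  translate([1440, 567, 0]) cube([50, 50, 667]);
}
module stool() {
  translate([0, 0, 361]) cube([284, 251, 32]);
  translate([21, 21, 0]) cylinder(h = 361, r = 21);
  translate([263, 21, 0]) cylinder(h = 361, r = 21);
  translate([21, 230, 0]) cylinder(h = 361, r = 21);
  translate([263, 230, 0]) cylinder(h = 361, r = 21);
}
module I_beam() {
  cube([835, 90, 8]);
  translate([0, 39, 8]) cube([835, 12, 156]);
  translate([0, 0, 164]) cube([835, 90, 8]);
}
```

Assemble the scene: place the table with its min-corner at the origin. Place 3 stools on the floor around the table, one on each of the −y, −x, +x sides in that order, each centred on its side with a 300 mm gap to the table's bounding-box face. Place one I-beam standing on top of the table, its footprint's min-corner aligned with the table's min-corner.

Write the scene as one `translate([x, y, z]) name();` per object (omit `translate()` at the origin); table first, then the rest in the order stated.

table();
translate([619, -551, 0]) stool();
translate([-584, 199, 0]) stool();
translate([1822, 199, 0]) stool();
translate([0, 0, 699]) I_beam();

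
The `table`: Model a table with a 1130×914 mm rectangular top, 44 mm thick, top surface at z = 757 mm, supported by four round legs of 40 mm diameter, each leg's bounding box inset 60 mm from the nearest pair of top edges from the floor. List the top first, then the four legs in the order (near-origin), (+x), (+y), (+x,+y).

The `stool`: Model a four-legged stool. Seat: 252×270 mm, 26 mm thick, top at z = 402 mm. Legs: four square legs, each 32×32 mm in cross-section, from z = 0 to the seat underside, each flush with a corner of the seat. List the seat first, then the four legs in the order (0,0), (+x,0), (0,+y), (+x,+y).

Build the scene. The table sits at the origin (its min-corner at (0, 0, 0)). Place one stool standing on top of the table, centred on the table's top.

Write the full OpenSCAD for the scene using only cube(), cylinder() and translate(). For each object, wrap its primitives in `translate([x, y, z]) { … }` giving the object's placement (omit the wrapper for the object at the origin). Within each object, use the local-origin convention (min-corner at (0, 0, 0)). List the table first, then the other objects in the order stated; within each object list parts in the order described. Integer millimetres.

translate([0, 0, 713]) cube([1130, 914, 44]);
translate([80, 80, 0]) cylinder(h = 713, r = 20);
translate([1050, 80, 0]) cylinder(h = 713, r = 20);
translate([80, 834, 0]) cylinder(h = 713, r = 20);
translate([1050, 834, 0]) cylinder(h = 713, r = 20);
translate([439, 322, 757]) {
  translate([0, 0, 376]) cube([252, 270, 26]);
  cube([32, 32, 376]);
  translate([220, 0, 0]) cube([32, 32, 376]);
  translate([0, 238, 0]) cube([32, 32, 376]);
  translate([220, 238, 0]) cube([32, 32, 376]);
}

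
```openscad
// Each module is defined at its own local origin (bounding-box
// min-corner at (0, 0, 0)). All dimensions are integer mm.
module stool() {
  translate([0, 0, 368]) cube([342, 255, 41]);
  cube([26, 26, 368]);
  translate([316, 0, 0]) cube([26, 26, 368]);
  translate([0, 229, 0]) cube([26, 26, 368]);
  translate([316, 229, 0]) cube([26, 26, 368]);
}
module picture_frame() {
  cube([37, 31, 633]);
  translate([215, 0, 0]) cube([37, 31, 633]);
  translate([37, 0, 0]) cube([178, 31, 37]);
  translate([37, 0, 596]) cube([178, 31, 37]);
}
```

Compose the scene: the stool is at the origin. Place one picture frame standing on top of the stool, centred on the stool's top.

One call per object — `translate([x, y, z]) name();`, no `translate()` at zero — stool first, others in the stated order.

stool();
translate([45, 112, 409]) picture_frame();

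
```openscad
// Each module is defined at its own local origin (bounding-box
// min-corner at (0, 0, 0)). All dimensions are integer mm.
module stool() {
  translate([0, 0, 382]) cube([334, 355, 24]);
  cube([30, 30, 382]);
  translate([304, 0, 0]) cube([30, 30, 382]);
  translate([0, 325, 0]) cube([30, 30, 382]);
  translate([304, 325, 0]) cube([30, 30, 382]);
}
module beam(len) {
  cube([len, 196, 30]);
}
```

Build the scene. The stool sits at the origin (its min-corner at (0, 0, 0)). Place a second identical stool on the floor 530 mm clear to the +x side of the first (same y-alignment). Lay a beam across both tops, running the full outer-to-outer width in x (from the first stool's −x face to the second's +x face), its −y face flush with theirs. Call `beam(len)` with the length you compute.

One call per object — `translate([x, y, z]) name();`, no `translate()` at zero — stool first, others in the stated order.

stool();
translate([864, 0, 0]) stool();
translate([0, 0, 406]) beam(1198);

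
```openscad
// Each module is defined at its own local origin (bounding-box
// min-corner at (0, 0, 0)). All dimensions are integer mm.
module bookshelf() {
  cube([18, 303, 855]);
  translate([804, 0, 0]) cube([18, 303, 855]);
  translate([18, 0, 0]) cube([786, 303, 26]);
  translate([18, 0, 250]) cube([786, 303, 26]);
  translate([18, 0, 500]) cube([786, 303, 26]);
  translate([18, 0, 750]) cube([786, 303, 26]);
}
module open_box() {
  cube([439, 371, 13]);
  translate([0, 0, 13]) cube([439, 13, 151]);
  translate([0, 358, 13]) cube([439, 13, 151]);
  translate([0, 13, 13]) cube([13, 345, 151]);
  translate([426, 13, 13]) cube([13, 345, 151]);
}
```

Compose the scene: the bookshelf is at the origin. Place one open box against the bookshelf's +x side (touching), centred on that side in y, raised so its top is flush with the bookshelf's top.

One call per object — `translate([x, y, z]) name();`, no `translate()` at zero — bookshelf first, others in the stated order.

bookshelf();
translate([822, -34, 691]) open_box();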